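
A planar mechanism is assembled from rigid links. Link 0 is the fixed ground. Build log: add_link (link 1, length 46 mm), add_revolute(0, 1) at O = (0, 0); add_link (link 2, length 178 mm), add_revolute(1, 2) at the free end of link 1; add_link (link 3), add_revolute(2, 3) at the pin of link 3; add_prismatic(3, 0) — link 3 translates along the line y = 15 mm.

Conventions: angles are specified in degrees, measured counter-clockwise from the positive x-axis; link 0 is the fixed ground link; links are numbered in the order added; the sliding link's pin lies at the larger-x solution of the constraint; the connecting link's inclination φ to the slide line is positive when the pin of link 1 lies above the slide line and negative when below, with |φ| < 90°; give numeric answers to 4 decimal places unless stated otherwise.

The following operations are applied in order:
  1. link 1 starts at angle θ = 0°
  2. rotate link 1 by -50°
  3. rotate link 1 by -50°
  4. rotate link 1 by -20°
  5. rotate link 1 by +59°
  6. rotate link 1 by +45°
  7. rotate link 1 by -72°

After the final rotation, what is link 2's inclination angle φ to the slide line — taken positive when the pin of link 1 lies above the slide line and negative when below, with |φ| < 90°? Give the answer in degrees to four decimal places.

geometry: r = 46 mm, L = 178 mm, e = 15 mm; θ starts at 0°
rotate link 1 by -50°: θ ← 0° -50° = -50°
rotate link 1 by -50°: θ ← -50° -50° = -100°
rotate link 1 by -20°: θ ← -100° -20° = -120°
rotate link 1 by +59°: θ ← -120° +59° = -61°
rotate link 1 by +45°: θ ← -61° +45° = -16°
rotate link 1 by -72°: θ ← -16° -72° = -88°
h = r sin θ − e = -45.971978 − 15 = -60.971978
sin φ = h / L = -60.971978 / 178 = -0.34253920
φ = arcsin(-0.34253920) = -20.031652°

-20.0317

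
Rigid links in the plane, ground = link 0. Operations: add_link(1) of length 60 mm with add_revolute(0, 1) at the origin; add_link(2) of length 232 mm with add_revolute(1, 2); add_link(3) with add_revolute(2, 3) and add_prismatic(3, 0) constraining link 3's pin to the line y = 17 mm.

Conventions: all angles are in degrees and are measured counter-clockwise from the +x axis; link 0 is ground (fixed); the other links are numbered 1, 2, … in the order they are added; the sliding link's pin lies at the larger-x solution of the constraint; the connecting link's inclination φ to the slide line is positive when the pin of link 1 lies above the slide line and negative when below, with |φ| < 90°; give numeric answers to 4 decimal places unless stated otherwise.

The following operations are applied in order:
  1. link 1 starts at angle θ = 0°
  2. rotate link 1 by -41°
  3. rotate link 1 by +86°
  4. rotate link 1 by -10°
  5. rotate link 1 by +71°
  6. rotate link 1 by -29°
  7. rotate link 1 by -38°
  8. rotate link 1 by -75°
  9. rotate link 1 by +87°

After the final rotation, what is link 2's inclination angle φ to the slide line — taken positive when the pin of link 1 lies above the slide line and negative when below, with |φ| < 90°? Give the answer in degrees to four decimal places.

geometry: r = 60 mm, L = 232 mm, e = 17 mm; θ starts at 0°
rotate link 1 by -41°: θ ← 0° -41° = -41°
rotate link 1 by +86°: θ ← -41° +86° = 45°
rotate link 1 by -10°: θ ← 45° -10° = 35°
rotate link 1 by +71°: θ ← 35° +71° = 106°
rotate link 1 by -29°: θ ← 106° -29° = 77°
rotate link 1 by -38°: θ ← 77° -38° = 39°
rotate link 1 by -75°: θ ← 39° -75° = -36°
rotate link 1 by +87°: θ ← -36° +87° = 51°
h = r sin θ − e = 46.628758 − 17 = 29.628758
sin φ = h / L = 29.628758 / 232 = 0.12771016
φ = arcsin(0.12771016) = 7.337291°

7.3373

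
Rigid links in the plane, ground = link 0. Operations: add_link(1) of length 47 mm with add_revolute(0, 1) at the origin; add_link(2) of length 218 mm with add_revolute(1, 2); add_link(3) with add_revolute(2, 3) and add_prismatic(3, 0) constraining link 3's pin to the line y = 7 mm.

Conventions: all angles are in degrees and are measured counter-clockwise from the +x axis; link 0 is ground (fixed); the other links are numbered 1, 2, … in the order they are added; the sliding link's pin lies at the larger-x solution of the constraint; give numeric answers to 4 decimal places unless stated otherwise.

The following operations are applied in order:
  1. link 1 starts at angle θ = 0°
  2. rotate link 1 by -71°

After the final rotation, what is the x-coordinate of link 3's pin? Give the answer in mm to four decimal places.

geometry: r = 47 mm, L = 218 mm, e = 7 mm; θ starts at 0°
rotate link 1 by -71°: θ ← 0° -71° = -71°
crank pin P = (r cos θ, r sin θ) = (15.301703, -44.439373)
h = r sin θ − e = -44.439373 − 7 = -51.439373
x = r cos θ + √(L² − h²) = 15.301703 + 211.844261 = 227.145964

227.1460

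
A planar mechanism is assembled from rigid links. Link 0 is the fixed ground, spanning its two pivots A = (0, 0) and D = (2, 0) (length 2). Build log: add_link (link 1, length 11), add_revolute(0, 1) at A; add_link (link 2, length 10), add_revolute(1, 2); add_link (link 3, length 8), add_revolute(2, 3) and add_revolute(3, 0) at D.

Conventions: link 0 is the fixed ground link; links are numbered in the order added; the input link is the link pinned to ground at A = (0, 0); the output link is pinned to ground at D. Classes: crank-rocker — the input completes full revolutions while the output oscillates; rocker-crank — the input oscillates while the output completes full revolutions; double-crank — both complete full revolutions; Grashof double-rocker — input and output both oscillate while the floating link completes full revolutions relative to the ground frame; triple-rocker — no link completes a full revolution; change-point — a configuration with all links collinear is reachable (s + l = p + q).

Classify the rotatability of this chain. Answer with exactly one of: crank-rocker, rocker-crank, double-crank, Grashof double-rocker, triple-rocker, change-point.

lengths: ground=2, input=11, coupler=10, output=8
sorted: s=2 (shortest), l=11 (longest), p+q=18
s + l = 13 vs p + q = 18
s + l < p + q (Grashof) with shortest = ground link → double-crank

double-crank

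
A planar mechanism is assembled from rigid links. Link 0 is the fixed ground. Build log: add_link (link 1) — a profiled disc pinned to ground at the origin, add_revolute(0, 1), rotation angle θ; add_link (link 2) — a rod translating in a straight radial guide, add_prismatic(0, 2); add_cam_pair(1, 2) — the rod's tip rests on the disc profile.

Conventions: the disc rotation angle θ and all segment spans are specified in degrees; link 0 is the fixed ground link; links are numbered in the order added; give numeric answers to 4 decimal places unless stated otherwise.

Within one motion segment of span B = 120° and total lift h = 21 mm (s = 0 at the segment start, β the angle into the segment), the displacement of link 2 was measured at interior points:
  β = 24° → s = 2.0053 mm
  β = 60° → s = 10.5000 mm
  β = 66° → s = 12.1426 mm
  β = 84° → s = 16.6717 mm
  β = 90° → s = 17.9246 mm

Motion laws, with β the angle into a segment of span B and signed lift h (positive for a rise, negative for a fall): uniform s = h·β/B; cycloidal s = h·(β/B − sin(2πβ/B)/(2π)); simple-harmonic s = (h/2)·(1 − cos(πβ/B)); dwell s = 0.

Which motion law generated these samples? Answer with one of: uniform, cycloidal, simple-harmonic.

candidates at β/B = r: uniform s = h·r (linear in β); cycloidal s = h·(r − sin(2πr)/(2π)); simple-harmonic s = (h/2)(1 − cos(πr))
β=24°: printed 2.0053 | uniform 4.2000, cycloidal 1.0213, simple-harmonic 2.0053
β=60°: printed 10.5000 | uniform 10.5000, cycloidal 10.5000, simple-harmonic 10.5000
β=66°: printed 12.1426 | uniform 11.5500, cycloidal 12.5828, simple-harmonic 12.1426
β=84°: printed 16.6717 | uniform 14.7000, cycloidal 17.8787, simple-harmonic 16.6717
β=90°: printed 17.9246 | uniform 15.7500, cycloidal 19.0923, simple-harmonic 17.9246
only one law matches every sample → simple-harmonic

simple-harmonic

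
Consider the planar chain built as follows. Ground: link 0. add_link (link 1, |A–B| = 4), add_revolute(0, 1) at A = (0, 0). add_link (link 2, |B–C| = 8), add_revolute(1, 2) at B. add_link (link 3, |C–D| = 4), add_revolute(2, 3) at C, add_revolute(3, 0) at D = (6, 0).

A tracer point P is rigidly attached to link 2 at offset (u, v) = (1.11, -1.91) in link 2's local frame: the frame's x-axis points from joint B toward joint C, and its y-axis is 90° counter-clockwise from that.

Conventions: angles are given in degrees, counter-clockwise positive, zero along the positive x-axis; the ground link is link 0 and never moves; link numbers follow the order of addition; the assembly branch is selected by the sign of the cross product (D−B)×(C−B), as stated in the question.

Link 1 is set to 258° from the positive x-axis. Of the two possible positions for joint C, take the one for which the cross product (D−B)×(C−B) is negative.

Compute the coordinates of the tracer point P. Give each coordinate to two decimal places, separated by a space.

A=(0,0), D=(6.00,0)
B = A + 4.00·(cos258°, sin258°) = (-0.8316, -3.9126)
|BD| = 7.8727
circle(B,8.00) ∩ circle(D,4.00): a=6.9849, h=3.9002
  candidates: C₊=(3.2912,2.9432) cross=30.705; C₋=(7.1679,-3.8257) cross=-30.705
  branch - wants cross < 0 → take C=(7.1679,-3.8257) (cross=-30.705)
ex = (C−B)/|BC| = (0.9999,0.0109); ey = (-0.0109,0.9999)
P = B + 1.11·ex + -1.91·ey = (0.2990,-5.8104)

0.30 -5.81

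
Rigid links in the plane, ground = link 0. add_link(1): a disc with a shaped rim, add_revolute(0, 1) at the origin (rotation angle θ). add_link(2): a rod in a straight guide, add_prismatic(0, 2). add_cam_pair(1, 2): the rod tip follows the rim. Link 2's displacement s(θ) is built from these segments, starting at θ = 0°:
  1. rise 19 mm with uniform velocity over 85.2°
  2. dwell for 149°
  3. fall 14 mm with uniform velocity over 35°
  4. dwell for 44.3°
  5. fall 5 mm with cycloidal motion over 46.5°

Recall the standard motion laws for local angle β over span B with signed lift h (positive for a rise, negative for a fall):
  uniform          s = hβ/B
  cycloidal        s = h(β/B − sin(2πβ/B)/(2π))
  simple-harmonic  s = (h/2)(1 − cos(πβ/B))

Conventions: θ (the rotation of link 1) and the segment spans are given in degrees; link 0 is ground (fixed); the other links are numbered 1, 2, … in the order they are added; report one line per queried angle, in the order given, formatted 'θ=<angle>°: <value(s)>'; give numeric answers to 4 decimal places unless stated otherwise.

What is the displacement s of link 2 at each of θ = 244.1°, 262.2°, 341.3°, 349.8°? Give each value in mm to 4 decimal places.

segment 1 (0° to 85.2°, uniform, h = 19) is passed completely: s = 0.0000 + (19) = 19.0000
segment 2 (85.2° to 234.2°, dwell): s unchanged at 19.0000
θ = 244.1° falls in segment 3 (234.2° to 269.2°, uniform, h = -14): β = 244.1 − 234.2 = 9.9°, B = 35°; Δs = -14·9.9/35 = -3.9600; s = 19.0000 − 3.9600 = 15.0400
θ = 262.2° falls in segment 3 (234.2° to 269.2°, uniform, h = -14): β = 262.2 − 234.2 = 28°, B = 35°; Δs = -14·28/35 = -11.2000; s = 19.0000 − 11.2000 = 7.8000
segment 3 (234.2° to 269.2°, uniform, h = -14) is passed completely: s = 19.0000 + (-14) = 5.0000
segment 4 (269.2° to 313.5°, dwell): s unchanged at 5.0000
θ = 341.3° falls in segment 5 (313.5° to 360°, cycloidal, h = -5): β = 341.3 − 313.5 = 27.8°, B = 46.5°; Δs = -5·(0.5978 − sin(2π·0.5978)/(2π)) = -3.4483; s = 5.0000 − 3.4483 = 1.5517
θ = 349.8° falls in segment 5 (313.5° to 360°, cycloidal, h = -5): β = 349.8 − 313.5 = 36.3°, B = 46.5°; Δs = -5·(0.7806 − sin(2π·0.7806)/(2π)) = -4.6843; s = 5.0000 − 4.6843 = 0.3157

θ=244.1°: 15.0400
θ=262.2°: 7.8000
θ=341.3°: 1.5517
θ=349.8°: 0.3157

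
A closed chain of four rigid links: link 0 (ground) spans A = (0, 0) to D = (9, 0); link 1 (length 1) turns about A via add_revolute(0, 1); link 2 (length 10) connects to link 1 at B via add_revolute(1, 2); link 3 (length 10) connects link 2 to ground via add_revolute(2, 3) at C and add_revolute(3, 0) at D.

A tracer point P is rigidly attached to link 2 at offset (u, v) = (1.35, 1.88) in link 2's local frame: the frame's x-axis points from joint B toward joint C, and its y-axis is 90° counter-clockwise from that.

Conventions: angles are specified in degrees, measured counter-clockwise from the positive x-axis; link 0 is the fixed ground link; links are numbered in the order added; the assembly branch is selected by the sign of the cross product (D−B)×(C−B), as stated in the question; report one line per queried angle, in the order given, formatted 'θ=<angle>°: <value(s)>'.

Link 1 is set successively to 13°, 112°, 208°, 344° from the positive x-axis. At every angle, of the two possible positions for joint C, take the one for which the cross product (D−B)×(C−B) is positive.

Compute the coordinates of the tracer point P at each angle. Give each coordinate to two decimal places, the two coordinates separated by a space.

A=(0,0), D=(9.00,0)
θ=13°: B = A + 1.00·(cos13°, sin13°) = (0.9744, 0.2250)
θ=13°: |BD| = 8.0288
θ=13°: circle(B,10.00) ∩ circle(D,10.00): a=4.0144, h=9.1589
θ=13°:   candidates: C₊=(5.2438,9.2677) cross=73.534; C₋=(4.7306,-9.0428) cross=-73.534
θ=13°:   branch + wants cross > 0 → take C=(5.2438,9.2677) (cross=73.534)
θ=13°: ex = (C−B)/|BC| = (0.4269,0.9043); ey = (-0.9043,0.4269)
θ=13°: P = B + 1.35·ex + 1.88·ey = (-0.1493,2.2484)
θ=112°: B = A + 1.00·(cos112°, sin112°) = (-0.3746, 0.9272)
θ=112°: |BD| = 9.4203
θ=112°: circle(B,10.00) ∩ circle(D,10.00): a=4.7102, h=8.8212
θ=112°:   candidates: C₊=(5.1809,9.2420) cross=83.099; C₋=(3.4445,-8.3148) cross=-83.099
θ=112°:   branch + wants cross > 0 → take C=(5.1809,9.2420) (cross=83.099)
θ=112°: ex = (C−B)/|BC| = (0.5556,0.8315); ey = (-0.8315,0.5556)
θ=112°: P = B + 1.35·ex + 1.88·ey = (-1.1878,3.0941)
θ=208°: B = A + 1.00·(cos208°, sin208°) = (-0.8829, -0.4695)
θ=208°: |BD| = 9.8941
θ=208°: circle(B,10.00) ∩ circle(D,10.00): a=4.9470, h=8.6906
θ=208°:   candidates: C₊=(3.6462,8.4461) cross=85.986; C₋=(4.4709,-8.9156) cross=-85.986
θ=208°:   branch + wants cross > 0 → take C=(3.6462,8.4461) (cross=85.986)
θ=208°: ex = (C−B)/|BC| = (0.4529,0.8916); ey = (-0.8916,0.4529)
θ=208°: P = B + 1.35·ex + 1.88·ey = (-1.9476,1.5856)
θ=344°: B = A + 1.00·(cos344°, sin344°) = (0.9613, -0.2756)
θ=344°: |BD| = 8.0435
θ=344°: circle(B,10.00) ∩ circle(D,10.00): a=4.0217, h=9.1556
θ=344°:   candidates: C₊=(4.6669,9.0124) cross=73.643; C₋=(5.2944,-9.2881) cross=-73.643
θ=344°:   branch + wants cross > 0 → take C=(4.6669,9.0124) (cross=73.643)
θ=344°: ex = (C−B)/|BC| = (0.3706,0.9288); ey = (-0.9288,0.3706)
θ=344°: P = B + 1.35·ex + 1.88·ey = (-0.2846,1.6749)

θ=13°: -0.15 2.25
θ=112°: -1.19 3.09
θ=208°: -1.95 1.59
θ=344°: -0.28 1.67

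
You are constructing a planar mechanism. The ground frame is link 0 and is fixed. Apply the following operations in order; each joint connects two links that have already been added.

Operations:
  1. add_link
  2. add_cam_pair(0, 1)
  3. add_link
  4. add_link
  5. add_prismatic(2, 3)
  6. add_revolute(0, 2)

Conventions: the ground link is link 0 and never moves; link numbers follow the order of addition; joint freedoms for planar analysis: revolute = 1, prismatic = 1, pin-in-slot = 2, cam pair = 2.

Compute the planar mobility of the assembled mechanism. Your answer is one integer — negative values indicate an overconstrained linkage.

L=1 J1=0 J2=0
add link → L=2 J1=0 J2=0
C@0,1 dof=2 J2 → L=2 J1=0 J2=1
add link → L=3 J1=0 J2=1
add link → L=4 J1=0 J2=1
P@2,3 dof=1 J1 → L=4 J1=1 J2=1
R@0,2 dof=1 J1 → L=4 J1=2 J2=1
M=3(L−1)−2J1−J2=3·3−2·2−1=4

M = 4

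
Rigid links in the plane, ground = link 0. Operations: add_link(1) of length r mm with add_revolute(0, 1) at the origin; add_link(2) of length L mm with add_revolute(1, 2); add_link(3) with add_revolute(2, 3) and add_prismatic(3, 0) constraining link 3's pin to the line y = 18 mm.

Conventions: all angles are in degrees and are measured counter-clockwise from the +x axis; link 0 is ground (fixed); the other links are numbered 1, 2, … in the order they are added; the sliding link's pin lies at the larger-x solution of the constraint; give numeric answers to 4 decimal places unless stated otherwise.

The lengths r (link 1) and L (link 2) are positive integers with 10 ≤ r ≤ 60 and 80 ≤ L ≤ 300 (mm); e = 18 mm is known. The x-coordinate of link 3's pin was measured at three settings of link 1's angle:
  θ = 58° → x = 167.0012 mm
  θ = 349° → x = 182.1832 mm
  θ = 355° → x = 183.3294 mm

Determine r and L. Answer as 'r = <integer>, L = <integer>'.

constraint per measurement: (x − r cos θ)² + (r sin θ − e)² = L²
subtracting the θ₁ and θ₂ equations cancels the r² and L² terms:
r = (x₁² − x₂²) / (2[(x₁cos θ₁ + e sin θ₁) − (x₂cos θ₂ + e sin θ₂)]) = 37.0000 → r = 37
L² = (x₁ − r cos θ₁)² + (r sin θ₁ − e)² = 21904.0114 → L = 148.0000 → L = 148
check at θ₃=355°: x = 183.3294 (printed 183.3294) ✓

r = 37, L = 148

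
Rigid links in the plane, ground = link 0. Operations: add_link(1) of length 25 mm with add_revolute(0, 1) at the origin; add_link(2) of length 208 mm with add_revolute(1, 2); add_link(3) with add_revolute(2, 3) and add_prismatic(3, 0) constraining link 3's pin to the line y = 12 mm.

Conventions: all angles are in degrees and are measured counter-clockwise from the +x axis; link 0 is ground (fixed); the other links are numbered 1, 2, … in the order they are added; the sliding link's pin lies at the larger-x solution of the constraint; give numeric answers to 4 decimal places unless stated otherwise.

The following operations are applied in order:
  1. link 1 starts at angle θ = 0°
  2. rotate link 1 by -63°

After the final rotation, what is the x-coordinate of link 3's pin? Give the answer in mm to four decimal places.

geometry: r = 25 mm, L = 208 mm, e = 12 mm; θ starts at 0°
rotate link 1 by -63°: θ ← 0° -63° = -63°
crank pin P = (r cos θ, r sin θ) = (11.349762, -22.275163)
h = r sin θ − e = -22.275163 − 12 = -34.275163
x = r cos θ + √(L² − h²) = 11.349762 + 205.156558 = 216.506320

216.5063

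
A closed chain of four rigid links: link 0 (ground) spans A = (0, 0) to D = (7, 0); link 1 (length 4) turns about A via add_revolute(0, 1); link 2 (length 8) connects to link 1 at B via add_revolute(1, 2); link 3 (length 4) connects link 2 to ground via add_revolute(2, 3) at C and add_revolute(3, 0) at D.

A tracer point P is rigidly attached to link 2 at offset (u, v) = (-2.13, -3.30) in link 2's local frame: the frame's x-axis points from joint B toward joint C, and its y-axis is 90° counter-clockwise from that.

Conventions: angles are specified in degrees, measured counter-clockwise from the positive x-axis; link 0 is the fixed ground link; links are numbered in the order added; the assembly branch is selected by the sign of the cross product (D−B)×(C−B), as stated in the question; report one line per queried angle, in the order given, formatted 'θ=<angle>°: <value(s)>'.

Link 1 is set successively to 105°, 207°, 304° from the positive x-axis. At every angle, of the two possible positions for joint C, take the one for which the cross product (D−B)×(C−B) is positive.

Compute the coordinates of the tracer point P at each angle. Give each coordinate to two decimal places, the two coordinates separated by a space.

A=(0,0), D=(7.00,0)
θ=105°: B = A + 4.00·(cos105°, sin105°) = (-1.0353, 3.8637)
θ=105°: |BD| = 8.9159
θ=105°: circle(B,8.00) ∩ circle(D,4.00): a=7.1498, h=3.5890
θ=105°:   candidates: C₊=(6.9636,3.9998) cross=31.999; C₋=(3.8530,-2.4691) cross=-31.999
θ=105°:   branch + wants cross > 0 → take C=(6.9636,3.9998) (cross=31.999)
θ=105°: ex = (C−B)/|BC| = (0.9999,0.0170); ey = (-0.0170,0.9999)
θ=105°: P = B + -2.13·ex + -3.30·ey = (-3.1088,0.5279)
θ=207°: B = A + 4.00·(cos207°, sin207°) = (-3.5640, -1.8160)
θ=207°: |BD| = 10.7190
θ=207°: circle(B,8.00) ∩ circle(D,4.00): a=7.5985, h=2.5025
θ=207°:   candidates: C₊=(3.5007,1.9377) cross=26.825; C₋=(4.3486,-2.9950) cross=-26.825
θ=207°:   branch + wants cross > 0 → take C=(3.5007,1.9377) (cross=26.825)
θ=207°: ex = (C−B)/|BC| = (0.8831,0.4692); ey = (-0.4692,0.8831)
θ=207°: P = B + -2.13·ex + -3.30·ey = (-3.8966,-5.7296)
θ=304°: B = A + 4.00·(cos304°, sin304°) = (2.2368, -3.3162)
θ=304°: |BD| = 5.8039
θ=304°: circle(B,8.00) ∩ circle(D,4.00): a=7.0371, h=3.8052
θ=304°:   candidates: C₊=(5.8379,3.8275) cross=22.085; C₋=(10.1862,-2.4183) cross=-22.085
θ=304°:   branch + wants cross > 0 → take C=(5.8379,3.8275) (cross=22.085)
θ=304°: ex = (C−B)/|BC| = (0.4501,0.8930); ey = (-0.8930,0.4501)
θ=304°: P = B + -2.13·ex + -3.30·ey = (4.2247,-6.7036)

θ=105°: -3.11 0.53
θ=207°: -3.90 -5.73
θ=304°: 4.22 -6.70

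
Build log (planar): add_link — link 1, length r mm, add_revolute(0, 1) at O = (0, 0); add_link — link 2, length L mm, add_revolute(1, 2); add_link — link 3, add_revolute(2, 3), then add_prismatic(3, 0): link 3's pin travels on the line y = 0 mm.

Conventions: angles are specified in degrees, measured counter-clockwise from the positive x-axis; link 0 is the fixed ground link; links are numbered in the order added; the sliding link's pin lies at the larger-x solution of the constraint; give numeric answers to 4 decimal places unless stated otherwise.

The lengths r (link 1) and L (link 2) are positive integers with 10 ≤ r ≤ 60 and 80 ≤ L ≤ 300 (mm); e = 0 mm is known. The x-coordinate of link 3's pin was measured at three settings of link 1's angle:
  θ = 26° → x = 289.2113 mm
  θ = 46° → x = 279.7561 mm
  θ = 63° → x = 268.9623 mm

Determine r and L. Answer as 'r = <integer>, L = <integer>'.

constraint per measurement: (x − r cos θ)² + (r sin θ − e)² = L²
subtracting the θ₁ and θ₂ equations cancels the r² and L² terms:
r = (x₁² − x₂²) / (2[(x₁cos θ₁ + e sin θ₁) − (x₂cos θ₂ + e sin θ₂)]) = 40.9998 → r = 41
L² = (x₁ − r cos θ₁)² + (r sin θ₁ − e)² = 64008.9817 → L = 253.0000 → L = 253
check at θ₃=63°: x = 268.9623 (printed 268.9623) ✓

r = 41, L = 253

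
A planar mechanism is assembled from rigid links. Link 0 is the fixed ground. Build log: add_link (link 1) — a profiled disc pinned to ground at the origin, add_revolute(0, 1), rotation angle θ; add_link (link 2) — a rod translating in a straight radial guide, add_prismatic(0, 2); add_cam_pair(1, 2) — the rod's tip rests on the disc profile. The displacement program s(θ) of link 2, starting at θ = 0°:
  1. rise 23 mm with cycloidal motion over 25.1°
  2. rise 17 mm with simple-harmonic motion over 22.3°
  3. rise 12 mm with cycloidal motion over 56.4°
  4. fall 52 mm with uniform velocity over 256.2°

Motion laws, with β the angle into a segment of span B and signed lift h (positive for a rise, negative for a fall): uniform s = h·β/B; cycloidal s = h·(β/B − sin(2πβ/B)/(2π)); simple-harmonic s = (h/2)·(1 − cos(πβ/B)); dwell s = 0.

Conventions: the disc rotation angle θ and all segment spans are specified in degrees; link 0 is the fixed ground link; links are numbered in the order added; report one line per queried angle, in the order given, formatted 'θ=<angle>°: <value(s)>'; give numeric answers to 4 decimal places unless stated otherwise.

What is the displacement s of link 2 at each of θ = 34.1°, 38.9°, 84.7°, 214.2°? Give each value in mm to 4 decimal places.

seg 1 [0°–25.1°] cycloidal, h=23: full span → s += 23 → s = 23.0000
seg 2 [25.1°–47.4°] simple-harmonic, h=17: θ=34.1° here. β=9, B=22.3. 17/2·(1 − cos(π·0.4036)) = 5.9646 → s = 28.9646
seg 2 [25.1°–47.4°] simple-harmonic, h=17: θ=38.9° here. β=13.8, B=22.3. 17/2·(1 − cos(π·0.6188)) = 11.6001 → s = 34.6001
seg 2 [25.1°–47.4°] simple-harmonic, h=17: full span → s += 17 → s = 40.0000
seg 3 [47.4°–103.8°] cycloidal, h=12: θ=84.7° here. β=37.3, B=56.4. 12·(0.6613 − sin(2π·0.6613)/(2π)) = 9.5573 → s = 49.5573
seg 3 [47.4°–103.8°] cycloidal, h=12: full span → s += 12 → s = 52.0000
seg 4 [103.8°–360°] uniform, h=-52: θ=214.2° here. β=110.4, B=256.2. -52·110.4/256.2 = -22.4075 → s = 29.5925

θ=34.1°: 28.9646
θ=38.9°: 34.6001
θ=84.7°: 49.5573
θ=214.2°: 29.5925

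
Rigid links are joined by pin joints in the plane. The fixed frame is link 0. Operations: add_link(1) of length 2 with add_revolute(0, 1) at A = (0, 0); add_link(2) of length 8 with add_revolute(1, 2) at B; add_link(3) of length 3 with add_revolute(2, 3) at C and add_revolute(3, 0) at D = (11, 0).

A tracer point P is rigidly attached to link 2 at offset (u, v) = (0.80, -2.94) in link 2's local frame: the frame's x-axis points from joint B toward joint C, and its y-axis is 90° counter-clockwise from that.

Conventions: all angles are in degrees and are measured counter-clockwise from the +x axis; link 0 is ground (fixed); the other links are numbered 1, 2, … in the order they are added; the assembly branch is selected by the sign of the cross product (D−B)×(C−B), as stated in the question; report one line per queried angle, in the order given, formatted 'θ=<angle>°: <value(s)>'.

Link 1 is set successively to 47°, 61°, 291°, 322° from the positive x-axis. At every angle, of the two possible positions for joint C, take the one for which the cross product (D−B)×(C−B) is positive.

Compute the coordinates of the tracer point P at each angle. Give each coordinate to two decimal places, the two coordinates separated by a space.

A=(0,0), D=(11.00,0)
θ=47°: B = A + 2.00·(cos47°, sin47°) = (1.3640, 1.4627)
θ=47°: |BD| = 9.7464
θ=47°: circle(B,8.00) ∩ circle(D,3.00): a=7.6948, h=2.1888
θ=47°:   candidates: C₊=(9.3001,2.4719) cross=21.333; C₋=(8.6431,-1.8561) cross=-21.333
θ=47°:   branch + wants cross > 0 → take C=(9.3001,2.4719) (cross=21.333)
θ=47°: ex = (C−B)/|BC| = (0.9920,0.1261); ey = (-0.1261,0.9920)
θ=47°: P = B + 0.80·ex + -2.94·ey = (2.5285,-1.3529)
θ=61°: B = A + 2.00·(cos61°, sin61°) = (0.9696, 1.7492)
θ=61°: |BD| = 10.1818
θ=61°: circle(B,8.00) ∩ circle(D,3.00): a=7.7918, h=1.8133
θ=61°:   candidates: C₊=(8.9571,2.1969) cross=18.462; C₋=(8.3340,-1.3757) cross=-18.462
θ=61°:   branch + wants cross > 0 → take C=(8.9571,2.1969) (cross=18.462)
θ=61°: ex = (C−B)/|BC| = (0.9984,0.0560); ey = (-0.0560,0.9984)
θ=61°: P = B + 0.80·ex + -2.94·ey = (1.9329,-1.1414)
θ=291°: B = A + 2.00·(cos291°, sin291°) = (0.7167, -1.8672)
θ=291°: |BD| = 10.4514
θ=291°: circle(B,8.00) ∩ circle(D,3.00): a=7.8569, h=1.5062
θ=291°:   candidates: C₊=(8.1782,1.0185) cross=15.742; C₋=(8.7164,-1.9455) cross=-15.742
θ=291°:   branch + wants cross > 0 → take C=(8.1782,1.0185) (cross=15.742)
θ=291°: ex = (C−B)/|BC| = (0.9327,0.3607); ey = (-0.3607,0.9327)
θ=291°: P = B + 0.80·ex + -2.94·ey = (2.5234,-4.3207)
θ=322°: B = A + 2.00·(cos322°, sin322°) = (1.5760, -1.2313)
θ=322°: |BD| = 9.5041
θ=322°: circle(B,8.00) ∩ circle(D,3.00): a=7.6455, h=2.3550
θ=322°:   candidates: C₊=(8.8520,2.0943) cross=22.382; C₋=(9.4622,-2.5759) cross=-22.382
θ=322°:   branch + wants cross > 0 → take C=(8.8520,2.0943) (cross=22.382)
θ=322°: ex = (C−B)/|BC| = (0.9095,0.4157); ey = (-0.4157,0.9095)
θ=322°: P = B + 0.80·ex + -2.94·ey = (3.5258,-3.5727)

θ=47°: 2.53 -1.35
θ=61°: 1.93 -1.14
θ=291°: 2.52 -4.32
θ=322°: 3.53 -3.57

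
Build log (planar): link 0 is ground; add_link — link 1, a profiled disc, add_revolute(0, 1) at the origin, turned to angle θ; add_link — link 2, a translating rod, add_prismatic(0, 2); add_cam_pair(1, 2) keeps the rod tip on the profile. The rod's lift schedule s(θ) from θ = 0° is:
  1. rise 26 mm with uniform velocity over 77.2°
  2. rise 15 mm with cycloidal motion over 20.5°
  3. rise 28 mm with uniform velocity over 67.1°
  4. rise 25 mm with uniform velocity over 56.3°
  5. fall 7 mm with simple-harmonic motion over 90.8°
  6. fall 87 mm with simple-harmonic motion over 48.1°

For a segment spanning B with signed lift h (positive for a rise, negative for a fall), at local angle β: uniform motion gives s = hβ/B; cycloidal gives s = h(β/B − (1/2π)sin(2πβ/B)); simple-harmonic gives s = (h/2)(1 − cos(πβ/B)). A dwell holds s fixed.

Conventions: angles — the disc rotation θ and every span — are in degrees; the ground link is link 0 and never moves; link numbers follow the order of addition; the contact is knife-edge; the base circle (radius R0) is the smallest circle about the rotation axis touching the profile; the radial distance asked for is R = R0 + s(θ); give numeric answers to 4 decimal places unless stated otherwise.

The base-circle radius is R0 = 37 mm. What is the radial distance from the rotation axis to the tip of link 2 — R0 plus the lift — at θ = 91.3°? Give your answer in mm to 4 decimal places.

seg 1 [0°–77.2°] uniform, h=26: full span → s += 26 → s = 26.0000
seg 2 [77.2°–97.7°] cycloidal, h=15: θ=91.3° here. β=14.1, B=20.5. 15·(0.6878 − sin(2π·0.6878)/(2π)) = 12.5244 → s = 38.5244
R = R0 + s = 37 + 38.5244 = 75.5244

75.5244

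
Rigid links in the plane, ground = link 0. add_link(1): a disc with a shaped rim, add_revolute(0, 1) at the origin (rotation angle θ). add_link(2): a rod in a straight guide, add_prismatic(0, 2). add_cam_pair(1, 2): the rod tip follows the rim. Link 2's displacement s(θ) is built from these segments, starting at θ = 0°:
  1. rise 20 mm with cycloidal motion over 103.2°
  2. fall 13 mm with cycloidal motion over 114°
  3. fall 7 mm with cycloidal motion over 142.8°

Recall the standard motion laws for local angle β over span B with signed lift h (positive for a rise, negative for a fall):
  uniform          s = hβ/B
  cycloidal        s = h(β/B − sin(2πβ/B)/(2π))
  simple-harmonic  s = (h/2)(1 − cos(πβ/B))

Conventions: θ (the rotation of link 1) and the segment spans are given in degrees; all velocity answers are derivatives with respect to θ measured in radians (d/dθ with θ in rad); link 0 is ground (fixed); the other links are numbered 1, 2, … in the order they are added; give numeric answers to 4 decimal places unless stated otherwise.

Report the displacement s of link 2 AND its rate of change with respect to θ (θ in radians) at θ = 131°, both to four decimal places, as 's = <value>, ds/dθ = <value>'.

segment 1 (0° to 103.2°, cycloidal, h = 20) is passed completely: s = 0.0000 + (20) = 20.0000
θ = 131° falls in segment 2 (103.2° to 217.2°, cycloidal, h = -13): β = 131 − 103.2 = 27.8°, B = 114°; Δs = -13·(0.2439 − sin(2π·0.2439)/(2π)) = -1.1027; s = 20.0000 − 1.1027 = 18.8973
velocity in seg [103.2°–217.2°] (cycloidal), θ in radians: β = 27.8° = 0.4852 rad, B = 114° = 1.9897 rad; ds/dθ = (h/B)(1 − cos(2πβ/B)) = ((-13)/1.9897)(1 − cos(2π·0.2439)) = -6.281714 mm/rad

s = 18.8973, ds/dθ = -6.2817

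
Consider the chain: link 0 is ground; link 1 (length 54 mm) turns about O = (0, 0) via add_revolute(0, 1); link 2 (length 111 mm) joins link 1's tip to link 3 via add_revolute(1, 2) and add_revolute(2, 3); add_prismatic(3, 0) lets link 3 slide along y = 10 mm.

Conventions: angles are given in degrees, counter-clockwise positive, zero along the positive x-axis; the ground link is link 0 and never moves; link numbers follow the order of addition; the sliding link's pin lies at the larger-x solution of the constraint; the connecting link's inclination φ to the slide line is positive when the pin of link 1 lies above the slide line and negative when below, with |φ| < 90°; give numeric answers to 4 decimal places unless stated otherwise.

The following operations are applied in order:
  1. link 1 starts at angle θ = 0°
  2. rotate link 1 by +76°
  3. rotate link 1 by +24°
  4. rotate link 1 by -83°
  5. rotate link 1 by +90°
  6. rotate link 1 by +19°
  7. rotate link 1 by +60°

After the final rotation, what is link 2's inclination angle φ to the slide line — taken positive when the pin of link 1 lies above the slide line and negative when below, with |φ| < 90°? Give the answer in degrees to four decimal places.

geometry: r = 54 mm, L = 111 mm, e = 10 mm; θ starts at 0°
rotate link 1 by +76°: θ ← 0° +76° = 76°
rotate link 1 by +24°: θ ← 76° +24° = 100°
rotate link 1 by -83°: θ ← 100° -83° = 17°
rotate link 1 by +90°: θ ← 17° +90° = 107°
rotate link 1 by +19°: θ ← 107° +19° = 126°
rotate link 1 by +60°: θ ← 126° +60° = 186°
h = r sin θ − e = -5.644537 − 10 = -15.644537
sin φ = h / L = -15.644537 / 111 = -0.14094177
φ = arcsin(-0.14094177) = -8.102346°

-8.1023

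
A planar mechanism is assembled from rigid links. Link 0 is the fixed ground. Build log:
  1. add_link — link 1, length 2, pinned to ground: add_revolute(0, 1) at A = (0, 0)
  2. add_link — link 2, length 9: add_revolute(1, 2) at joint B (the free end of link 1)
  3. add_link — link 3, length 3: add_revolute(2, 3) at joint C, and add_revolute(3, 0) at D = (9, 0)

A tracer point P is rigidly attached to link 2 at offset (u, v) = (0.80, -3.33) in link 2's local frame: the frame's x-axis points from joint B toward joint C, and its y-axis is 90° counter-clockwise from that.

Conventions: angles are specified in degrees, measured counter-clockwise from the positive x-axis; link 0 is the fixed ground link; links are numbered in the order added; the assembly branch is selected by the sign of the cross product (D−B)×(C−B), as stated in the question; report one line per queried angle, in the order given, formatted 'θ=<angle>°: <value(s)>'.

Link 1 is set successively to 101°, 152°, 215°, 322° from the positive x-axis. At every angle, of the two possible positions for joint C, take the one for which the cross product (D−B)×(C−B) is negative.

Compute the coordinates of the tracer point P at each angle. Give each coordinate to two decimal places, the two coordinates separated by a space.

A=(0,0), D=(9.00,0)
θ=101°: B = A + 2.00·(cos101°, sin101°) = (-0.3816, 1.9633)
θ=101°: |BD| = 9.5848
θ=101°: circle(B,9.00) ∩ circle(D,3.00): a=8.5484, h=2.8153
θ=101°:   candidates: C₊=(8.5621,2.9679) cross=26.984; C₋=(7.4088,-2.5433) cross=-26.984
θ=101°:   branch - wants cross < 0 → take C=(7.4088,-2.5433) (cross=-26.984)
θ=101°: ex = (C−B)/|BC| = (0.8656,-0.5007); ey = (0.5007,0.8656)
θ=101°: P = B + 0.80·ex + -3.33·ey = (-1.3565,-1.3198)
θ=152°: B = A + 2.00·(cos152°, sin152°) = (-1.7659, 0.9389)
θ=152°: |BD| = 10.8068
θ=152°: circle(B,9.00) ∩ circle(D,3.00): a=8.7346, h=2.1694
θ=152°:   candidates: C₊=(7.1242,2.3412) cross=23.444; C₋=(6.7472,-1.9812) cross=-23.444
θ=152°:   branch - wants cross < 0 → take C=(6.7472,-1.9812) (cross=-23.444)
θ=152°: ex = (C−B)/|BC| = (0.9459,-0.3245); ey = (0.3245,0.9459)
θ=152°: P = B + 0.80·ex + -3.33·ey = (-2.0896,-2.4705)
θ=215°: B = A + 2.00·(cos215°, sin215°) = (-1.6383, -1.1472)
θ=215°: |BD| = 10.7000
θ=215°: circle(B,9.00) ∩ circle(D,3.00): a=8.7145, h=2.2490
θ=215°:   candidates: C₊=(6.7848,2.0231) cross=24.064; C₋=(7.2671,-2.4489) cross=-24.064
θ=215°:   branch - wants cross < 0 → take C=(7.2671,-2.4489) (cross=-24.064)
θ=215°: ex = (C−B)/|BC| = (0.9895,-0.1446); ey = (0.1446,0.9895)
θ=215°: P = B + 0.80·ex + -3.33·ey = (-1.3283,-4.5578)
θ=322°: B = A + 2.00·(cos322°, sin322°) = (1.5760, -1.2313)
θ=322°: |BD| = 7.5254
θ=322°: circle(B,9.00) ∩ circle(D,3.00): a=8.5465, h=2.8209
θ=322°:   candidates: C₊=(9.5458,2.9499) cross=21.228; C₋=(10.4689,-2.6158) cross=-21.228
θ=322°:   branch - wants cross < 0 → take C=(10.4689,-2.6158) (cross=-21.228)
θ=322°: ex = (C−B)/|BC| = (0.9881,-0.1538); ey = (0.1538,0.9881)
θ=322°: P = B + 0.80·ex + -3.33·ey = (1.8542,-4.6448)

θ=101°: -1.36 -1.32
θ=152°: -2.09 -2.47
θ=215°: -1.33 -4.56
θ=322°: 1.85 -4.64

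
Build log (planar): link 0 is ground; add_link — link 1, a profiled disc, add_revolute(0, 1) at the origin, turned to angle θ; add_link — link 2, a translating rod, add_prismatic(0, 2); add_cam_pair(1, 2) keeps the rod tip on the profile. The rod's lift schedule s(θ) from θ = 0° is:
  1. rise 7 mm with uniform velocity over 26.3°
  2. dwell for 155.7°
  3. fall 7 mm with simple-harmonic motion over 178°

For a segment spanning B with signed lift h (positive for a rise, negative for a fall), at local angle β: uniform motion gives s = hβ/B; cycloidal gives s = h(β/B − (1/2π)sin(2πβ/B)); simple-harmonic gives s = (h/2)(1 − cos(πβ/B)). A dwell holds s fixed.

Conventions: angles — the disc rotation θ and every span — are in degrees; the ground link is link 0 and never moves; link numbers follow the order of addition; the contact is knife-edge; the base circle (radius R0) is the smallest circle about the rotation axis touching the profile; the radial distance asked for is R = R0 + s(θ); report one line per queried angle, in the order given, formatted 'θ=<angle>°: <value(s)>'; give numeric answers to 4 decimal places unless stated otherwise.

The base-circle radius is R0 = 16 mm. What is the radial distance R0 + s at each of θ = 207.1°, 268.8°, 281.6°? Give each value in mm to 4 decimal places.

seg 1 [0°–26.3°] uniform, h=7: full span → s += 7 → s = 7.0000
seg 2 [26.3°–182°] dwell: s stays 7.0000
seg 3 [182°–360°] simple-harmonic, h=-7: θ=207.1° here. β=25.1, B=178. -7/2·(1 − cos(π·0.1410)) = -0.3379 → s = 6.6621
seg 3 [182°–360°] simple-harmonic, h=-7: θ=268.8° here. β=86.8, B=178. -7/2·(1 − cos(π·0.4876)) = -3.3641 → s = 3.6359
seg 3 [182°–360°] simple-harmonic, h=-7: θ=281.6° here. β=99.6, B=178. -7/2·(1 − cos(π·0.5596)) = -4.1510 → s = 2.8490
θ=207.1°: R = R0 + s = 16 + 6.6621 = 22.6621
θ=268.8°: R = R0 + s = 16 + 3.6359 = 19.6359
θ=281.6°: R = R0 + s = 16 + 2.8490 = 18.8490

θ=207.1°: 22.6621
θ=268.8°: 19.6359
θ=281.6°: 18.8490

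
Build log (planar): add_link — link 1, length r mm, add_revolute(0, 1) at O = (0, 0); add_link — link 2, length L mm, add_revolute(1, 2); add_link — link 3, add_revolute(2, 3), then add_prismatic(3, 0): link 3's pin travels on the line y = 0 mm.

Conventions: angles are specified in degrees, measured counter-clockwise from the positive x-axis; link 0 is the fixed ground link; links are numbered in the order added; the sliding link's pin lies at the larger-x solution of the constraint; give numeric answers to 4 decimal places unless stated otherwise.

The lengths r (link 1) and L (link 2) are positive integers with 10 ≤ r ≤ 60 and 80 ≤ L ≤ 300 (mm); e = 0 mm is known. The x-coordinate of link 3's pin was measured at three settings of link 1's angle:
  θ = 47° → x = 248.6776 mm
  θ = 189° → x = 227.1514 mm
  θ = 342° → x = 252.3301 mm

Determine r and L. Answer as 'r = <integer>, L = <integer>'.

constraint per measurement: (x − r cos θ)² + (r sin θ − e)² = L²
subtracting the θ₁ and θ₂ equations cancels the r² and L² terms:
r = (x₁² − x₂²) / (2[(x₁cos θ₁ + e sin θ₁) − (x₂cos θ₂ + e sin θ₂)]) = 13.0000 → r = 13
L² = (x₁ − r cos θ₁)² + (r sin θ₁ − e)² = 57600.0081 → L = 240.0000 → L = 240
check at θ₃=342°: x = 252.3301 (printed 252.3301) ✓

r = 13, L = 240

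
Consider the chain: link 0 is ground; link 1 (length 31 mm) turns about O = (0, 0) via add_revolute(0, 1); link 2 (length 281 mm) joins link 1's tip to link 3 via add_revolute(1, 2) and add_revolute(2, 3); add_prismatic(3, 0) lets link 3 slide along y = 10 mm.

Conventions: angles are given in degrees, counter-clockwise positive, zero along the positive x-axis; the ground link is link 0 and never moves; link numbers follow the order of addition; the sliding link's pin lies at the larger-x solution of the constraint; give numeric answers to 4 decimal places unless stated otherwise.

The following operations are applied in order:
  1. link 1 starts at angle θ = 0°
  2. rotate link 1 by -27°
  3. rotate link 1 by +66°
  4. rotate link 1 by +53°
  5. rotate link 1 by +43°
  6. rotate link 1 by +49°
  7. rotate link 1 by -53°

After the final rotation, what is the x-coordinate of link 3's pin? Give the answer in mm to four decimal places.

geometry: r = 31 mm, L = 281 mm, e = 10 mm; θ starts at 0°
rotate link 1 by -27°: θ ← 0° -27° = -27°
rotate link 1 by +66°: θ ← -27° +66° = 39°
rotate link 1 by +53°: θ ← 39° +53° = 92°
rotate link 1 by +43°: θ ← 92° +43° = 135°
rotate link 1 by +49°: θ ← 135° +49° = 184°
rotate link 1 by -53°: θ ← 184° -53° = 131°
crank pin P = (r cos θ, r sin θ) = (-20.337830, 23.395997)
h = r sin θ − e = 23.395997 − 10 = 13.395997
x = r cos θ + √(L² − h²) = -20.337830 + 280.680507 = 260.342678

260.3427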